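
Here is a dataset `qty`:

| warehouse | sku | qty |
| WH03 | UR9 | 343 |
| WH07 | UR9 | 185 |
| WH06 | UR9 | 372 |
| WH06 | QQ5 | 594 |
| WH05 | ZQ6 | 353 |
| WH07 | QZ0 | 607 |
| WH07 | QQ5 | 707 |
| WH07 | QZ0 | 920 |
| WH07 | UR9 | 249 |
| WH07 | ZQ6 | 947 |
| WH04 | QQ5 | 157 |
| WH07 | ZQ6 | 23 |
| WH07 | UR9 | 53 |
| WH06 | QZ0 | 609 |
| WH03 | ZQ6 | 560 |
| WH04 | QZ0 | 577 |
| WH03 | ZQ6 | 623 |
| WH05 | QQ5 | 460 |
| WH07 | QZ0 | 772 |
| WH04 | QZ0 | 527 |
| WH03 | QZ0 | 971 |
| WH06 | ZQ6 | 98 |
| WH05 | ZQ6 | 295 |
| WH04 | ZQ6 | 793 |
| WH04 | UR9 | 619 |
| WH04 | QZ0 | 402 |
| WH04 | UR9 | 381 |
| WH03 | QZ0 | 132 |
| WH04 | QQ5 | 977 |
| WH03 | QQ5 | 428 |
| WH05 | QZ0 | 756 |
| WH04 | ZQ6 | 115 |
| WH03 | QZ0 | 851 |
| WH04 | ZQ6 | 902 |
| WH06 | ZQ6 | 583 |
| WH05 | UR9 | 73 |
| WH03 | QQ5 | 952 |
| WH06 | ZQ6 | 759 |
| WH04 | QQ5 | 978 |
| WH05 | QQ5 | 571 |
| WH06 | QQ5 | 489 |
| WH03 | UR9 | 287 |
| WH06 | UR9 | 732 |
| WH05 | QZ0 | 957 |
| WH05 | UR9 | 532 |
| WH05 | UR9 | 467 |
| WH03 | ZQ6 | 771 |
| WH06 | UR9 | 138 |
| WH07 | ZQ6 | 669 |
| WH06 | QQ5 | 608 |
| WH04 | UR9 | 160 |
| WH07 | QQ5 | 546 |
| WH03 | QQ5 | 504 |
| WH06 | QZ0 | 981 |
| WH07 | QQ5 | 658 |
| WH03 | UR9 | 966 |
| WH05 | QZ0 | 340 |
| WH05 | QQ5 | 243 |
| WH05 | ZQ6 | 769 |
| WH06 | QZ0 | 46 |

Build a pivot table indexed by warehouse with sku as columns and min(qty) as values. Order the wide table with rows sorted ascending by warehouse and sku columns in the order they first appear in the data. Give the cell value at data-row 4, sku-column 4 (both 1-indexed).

46

With rows sorted ascending by warehouse, row 4 is warehouse=WH06. sku columns in first-appearance order: UR9, QQ5, ZQ6, QZ0; column 4 is QZ0.
Long rows with warehouse=WH06, sku=QZ0: min(609, 981, 46) = 46.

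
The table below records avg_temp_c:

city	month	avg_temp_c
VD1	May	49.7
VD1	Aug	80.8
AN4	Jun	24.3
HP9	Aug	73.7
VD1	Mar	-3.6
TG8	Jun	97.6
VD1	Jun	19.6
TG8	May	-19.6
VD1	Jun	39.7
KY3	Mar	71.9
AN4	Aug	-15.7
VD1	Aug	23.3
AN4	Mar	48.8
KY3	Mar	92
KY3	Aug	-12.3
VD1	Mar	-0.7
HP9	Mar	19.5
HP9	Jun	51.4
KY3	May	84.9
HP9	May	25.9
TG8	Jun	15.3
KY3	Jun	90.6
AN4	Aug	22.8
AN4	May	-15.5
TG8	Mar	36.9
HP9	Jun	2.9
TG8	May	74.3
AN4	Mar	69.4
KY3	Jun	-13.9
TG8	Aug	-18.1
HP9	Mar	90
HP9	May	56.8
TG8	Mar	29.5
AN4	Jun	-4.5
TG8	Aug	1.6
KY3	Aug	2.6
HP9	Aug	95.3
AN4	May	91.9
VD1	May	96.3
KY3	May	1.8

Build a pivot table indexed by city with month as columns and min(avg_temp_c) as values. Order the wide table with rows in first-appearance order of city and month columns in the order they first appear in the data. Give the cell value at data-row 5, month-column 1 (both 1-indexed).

With rows in first-appearance order of city, row 5 is city=KY3. month columns in first-appearance order: May, Aug, Jun, Mar; column 1 is May.
Long rows with city=KY3, month=May: min(84.9, 1.8) = 1.8.

1.8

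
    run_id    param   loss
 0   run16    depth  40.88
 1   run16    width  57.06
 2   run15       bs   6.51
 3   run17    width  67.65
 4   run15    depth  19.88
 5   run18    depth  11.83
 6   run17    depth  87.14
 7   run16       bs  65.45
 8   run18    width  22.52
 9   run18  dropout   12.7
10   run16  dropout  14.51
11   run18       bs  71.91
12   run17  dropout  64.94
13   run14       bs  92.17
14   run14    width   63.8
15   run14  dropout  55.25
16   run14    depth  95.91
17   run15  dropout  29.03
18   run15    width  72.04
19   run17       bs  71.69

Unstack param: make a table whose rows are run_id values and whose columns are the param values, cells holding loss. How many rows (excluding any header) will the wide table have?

5

5 distinct run_id values → 5 rows.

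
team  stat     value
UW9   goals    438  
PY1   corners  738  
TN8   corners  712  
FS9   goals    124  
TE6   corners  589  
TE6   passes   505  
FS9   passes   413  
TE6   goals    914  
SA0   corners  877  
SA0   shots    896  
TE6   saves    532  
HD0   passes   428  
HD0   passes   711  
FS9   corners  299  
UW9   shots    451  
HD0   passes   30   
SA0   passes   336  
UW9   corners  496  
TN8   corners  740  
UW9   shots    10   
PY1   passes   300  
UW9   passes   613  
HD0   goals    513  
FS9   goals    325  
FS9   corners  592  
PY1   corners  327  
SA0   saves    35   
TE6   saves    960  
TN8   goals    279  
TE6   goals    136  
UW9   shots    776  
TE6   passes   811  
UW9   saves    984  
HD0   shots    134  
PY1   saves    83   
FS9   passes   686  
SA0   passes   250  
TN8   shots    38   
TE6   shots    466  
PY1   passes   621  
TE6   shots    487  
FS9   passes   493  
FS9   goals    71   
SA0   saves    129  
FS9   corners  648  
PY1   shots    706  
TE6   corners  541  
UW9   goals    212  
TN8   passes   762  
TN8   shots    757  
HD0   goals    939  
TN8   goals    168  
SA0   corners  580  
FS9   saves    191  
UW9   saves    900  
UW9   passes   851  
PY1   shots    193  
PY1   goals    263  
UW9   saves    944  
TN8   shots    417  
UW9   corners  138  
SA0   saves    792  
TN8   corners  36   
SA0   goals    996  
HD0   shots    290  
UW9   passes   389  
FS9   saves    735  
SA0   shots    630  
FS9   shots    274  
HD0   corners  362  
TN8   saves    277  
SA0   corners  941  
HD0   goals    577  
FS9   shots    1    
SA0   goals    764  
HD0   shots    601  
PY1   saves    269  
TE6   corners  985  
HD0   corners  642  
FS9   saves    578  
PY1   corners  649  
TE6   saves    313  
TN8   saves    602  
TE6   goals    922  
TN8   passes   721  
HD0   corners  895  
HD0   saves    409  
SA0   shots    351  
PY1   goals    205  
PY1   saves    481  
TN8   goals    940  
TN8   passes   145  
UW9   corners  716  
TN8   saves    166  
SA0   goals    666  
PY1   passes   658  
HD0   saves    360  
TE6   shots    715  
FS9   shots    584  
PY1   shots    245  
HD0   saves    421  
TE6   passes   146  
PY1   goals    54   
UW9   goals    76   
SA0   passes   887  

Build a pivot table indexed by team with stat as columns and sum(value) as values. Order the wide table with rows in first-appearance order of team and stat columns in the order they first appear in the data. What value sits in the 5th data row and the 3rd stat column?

1462

With rows in first-appearance order of team, row 5 is team=TE6. stat columns in first-appearance order: goals, corners, passes, shots, saves; column 3 is passes.
Long rows with team=TE6, stat=passes: 505 + 811 + 146 = 1462.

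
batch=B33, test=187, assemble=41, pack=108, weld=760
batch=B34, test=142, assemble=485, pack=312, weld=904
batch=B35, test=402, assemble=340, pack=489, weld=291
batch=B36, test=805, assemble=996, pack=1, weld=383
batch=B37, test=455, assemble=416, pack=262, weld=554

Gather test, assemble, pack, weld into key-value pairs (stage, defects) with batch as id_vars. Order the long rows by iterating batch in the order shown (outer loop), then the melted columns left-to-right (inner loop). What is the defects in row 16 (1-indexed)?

20 rows total (5 × 4). Row 16: index ⌊(16-1)/4⌋ = 3 into batch → B36; (16-1) mod 4 = 3 into the melted columns → weld.
So row 16 is (B36, weld, 383); defects = 383.

383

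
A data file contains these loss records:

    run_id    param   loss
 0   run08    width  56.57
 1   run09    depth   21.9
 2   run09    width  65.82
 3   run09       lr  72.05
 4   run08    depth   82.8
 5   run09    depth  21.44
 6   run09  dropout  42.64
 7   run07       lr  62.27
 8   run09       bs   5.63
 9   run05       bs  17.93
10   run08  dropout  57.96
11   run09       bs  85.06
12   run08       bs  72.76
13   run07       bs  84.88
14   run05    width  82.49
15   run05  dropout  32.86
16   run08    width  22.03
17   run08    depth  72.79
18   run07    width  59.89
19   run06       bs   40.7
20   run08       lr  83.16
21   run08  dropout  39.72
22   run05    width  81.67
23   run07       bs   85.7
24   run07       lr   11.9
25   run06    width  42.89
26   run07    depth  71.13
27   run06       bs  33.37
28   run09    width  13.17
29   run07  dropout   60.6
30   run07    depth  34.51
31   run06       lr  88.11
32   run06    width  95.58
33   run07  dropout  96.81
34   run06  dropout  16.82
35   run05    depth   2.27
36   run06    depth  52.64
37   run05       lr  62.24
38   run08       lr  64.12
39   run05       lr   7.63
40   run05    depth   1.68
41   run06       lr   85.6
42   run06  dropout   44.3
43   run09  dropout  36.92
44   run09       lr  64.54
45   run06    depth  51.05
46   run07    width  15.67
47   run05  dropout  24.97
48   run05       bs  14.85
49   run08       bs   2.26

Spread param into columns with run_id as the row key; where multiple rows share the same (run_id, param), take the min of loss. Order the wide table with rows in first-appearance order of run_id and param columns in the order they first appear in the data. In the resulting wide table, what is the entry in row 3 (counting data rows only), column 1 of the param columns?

15.67

With rows in first-appearance order of run_id, row 3 is run_id=run07. param columns in first-appearance order: width, depth, lr, dropout, bs; column 1 is width.
Long rows with run_id=run07, param=width: min(59.89, 15.67) = 15.67.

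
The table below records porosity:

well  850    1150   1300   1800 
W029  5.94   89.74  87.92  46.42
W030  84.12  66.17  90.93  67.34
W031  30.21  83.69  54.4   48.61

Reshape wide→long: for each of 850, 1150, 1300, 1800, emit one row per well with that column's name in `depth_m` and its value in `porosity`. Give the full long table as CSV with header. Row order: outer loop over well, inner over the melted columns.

well,depth_m,porosity
W029,850,5.94
W029,1150,89.74
W029,1300,87.92
W029,1800,46.42
W030,850,84.12
W030,1150,66.17
W030,1300,90.93
W030,1800,67.34
W031,850,30.21
W031,1150,83.69
W031,1300,54.4
W031,1800,48.61

Each (well, column) pair becomes one row: 3 × 4 = 12 rows.
For example, (W029, 850) → porosity=5.94.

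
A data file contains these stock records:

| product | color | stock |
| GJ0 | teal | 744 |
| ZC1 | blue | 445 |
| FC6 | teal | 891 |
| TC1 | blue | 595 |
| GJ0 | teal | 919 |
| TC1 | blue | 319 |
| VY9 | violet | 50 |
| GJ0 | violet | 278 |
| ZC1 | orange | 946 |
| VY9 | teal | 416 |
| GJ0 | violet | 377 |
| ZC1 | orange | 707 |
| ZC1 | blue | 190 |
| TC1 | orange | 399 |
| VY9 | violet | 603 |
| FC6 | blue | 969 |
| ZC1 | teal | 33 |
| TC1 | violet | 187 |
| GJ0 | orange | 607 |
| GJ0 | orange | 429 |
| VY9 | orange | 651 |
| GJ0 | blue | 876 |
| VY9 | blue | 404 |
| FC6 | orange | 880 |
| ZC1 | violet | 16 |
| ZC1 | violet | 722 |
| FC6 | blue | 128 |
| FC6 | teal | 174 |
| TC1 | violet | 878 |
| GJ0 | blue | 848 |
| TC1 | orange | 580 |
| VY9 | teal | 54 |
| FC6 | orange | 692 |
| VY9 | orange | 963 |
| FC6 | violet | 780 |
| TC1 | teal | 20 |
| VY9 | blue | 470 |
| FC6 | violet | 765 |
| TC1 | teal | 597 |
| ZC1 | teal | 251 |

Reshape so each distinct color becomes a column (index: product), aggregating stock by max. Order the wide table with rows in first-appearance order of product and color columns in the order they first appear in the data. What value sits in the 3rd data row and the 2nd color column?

969

With rows in first-appearance order of product, row 3 is product=FC6. color columns in first-appearance order: teal, blue, violet, orange; column 2 is blue.
Long rows with product=FC6, color=blue: max(969, 128) = 969.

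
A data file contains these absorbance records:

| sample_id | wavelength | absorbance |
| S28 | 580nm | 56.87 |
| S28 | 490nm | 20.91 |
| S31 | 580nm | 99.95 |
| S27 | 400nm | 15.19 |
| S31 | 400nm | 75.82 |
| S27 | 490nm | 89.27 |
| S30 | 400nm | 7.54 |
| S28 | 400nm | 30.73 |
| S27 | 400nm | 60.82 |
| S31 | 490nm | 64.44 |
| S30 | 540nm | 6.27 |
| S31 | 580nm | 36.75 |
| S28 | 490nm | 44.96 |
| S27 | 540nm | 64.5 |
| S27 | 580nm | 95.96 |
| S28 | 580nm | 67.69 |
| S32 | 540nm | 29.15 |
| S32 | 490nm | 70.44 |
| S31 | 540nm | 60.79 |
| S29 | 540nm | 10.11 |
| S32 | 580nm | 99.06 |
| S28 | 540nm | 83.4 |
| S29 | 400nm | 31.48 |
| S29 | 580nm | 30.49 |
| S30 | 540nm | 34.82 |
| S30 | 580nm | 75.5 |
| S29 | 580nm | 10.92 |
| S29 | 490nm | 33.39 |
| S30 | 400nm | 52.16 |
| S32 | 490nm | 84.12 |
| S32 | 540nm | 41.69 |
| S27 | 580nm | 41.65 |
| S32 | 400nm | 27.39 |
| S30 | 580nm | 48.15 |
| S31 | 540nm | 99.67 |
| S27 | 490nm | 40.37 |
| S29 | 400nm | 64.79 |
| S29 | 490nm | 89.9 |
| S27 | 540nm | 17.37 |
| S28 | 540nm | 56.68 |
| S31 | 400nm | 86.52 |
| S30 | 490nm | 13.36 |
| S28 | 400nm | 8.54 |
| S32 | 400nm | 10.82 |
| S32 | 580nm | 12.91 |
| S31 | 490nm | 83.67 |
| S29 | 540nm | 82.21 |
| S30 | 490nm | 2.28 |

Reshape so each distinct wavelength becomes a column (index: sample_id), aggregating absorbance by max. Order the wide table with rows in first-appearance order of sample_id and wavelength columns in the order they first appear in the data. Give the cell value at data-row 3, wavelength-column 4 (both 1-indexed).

64.5

With rows in first-appearance order of sample_id, row 3 is sample_id=S27. wavelength columns in first-appearance order: 580nm, 490nm, 400nm, 540nm; column 4 is 540nm.
Long rows with sample_id=S27, wavelength=540nm: max(64.5, 17.37) = 64.5.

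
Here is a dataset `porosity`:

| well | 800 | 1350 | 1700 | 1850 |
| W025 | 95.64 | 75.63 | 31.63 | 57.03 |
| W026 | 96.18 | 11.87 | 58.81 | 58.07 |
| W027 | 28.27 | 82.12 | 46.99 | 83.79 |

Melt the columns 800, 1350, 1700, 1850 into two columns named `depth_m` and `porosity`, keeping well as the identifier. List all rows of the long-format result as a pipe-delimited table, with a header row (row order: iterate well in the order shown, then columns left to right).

Each (well, column) pair becomes one row: 3 × 4 = 12 rows.
For example, (W025, 800) → porosity=95.64.

| well | depth_m | porosity |
| W025 | 800 | 95.64 |
| W025 | 1350 | 75.63 |
| W025 | 1700 | 31.63 |
| W025 | 1850 | 57.03 |
| W026 | 800 | 96.18 |
| W026 | 1350 | 11.87 |
| W026 | 1700 | 58.81 |
| W026 | 1850 | 58.07 |
| W027 | 800 | 28.27 |
| W027 | 1350 | 82.12 |
| W027 | 1700 | 46.99 |
| W027 | 1850 | 83.79 |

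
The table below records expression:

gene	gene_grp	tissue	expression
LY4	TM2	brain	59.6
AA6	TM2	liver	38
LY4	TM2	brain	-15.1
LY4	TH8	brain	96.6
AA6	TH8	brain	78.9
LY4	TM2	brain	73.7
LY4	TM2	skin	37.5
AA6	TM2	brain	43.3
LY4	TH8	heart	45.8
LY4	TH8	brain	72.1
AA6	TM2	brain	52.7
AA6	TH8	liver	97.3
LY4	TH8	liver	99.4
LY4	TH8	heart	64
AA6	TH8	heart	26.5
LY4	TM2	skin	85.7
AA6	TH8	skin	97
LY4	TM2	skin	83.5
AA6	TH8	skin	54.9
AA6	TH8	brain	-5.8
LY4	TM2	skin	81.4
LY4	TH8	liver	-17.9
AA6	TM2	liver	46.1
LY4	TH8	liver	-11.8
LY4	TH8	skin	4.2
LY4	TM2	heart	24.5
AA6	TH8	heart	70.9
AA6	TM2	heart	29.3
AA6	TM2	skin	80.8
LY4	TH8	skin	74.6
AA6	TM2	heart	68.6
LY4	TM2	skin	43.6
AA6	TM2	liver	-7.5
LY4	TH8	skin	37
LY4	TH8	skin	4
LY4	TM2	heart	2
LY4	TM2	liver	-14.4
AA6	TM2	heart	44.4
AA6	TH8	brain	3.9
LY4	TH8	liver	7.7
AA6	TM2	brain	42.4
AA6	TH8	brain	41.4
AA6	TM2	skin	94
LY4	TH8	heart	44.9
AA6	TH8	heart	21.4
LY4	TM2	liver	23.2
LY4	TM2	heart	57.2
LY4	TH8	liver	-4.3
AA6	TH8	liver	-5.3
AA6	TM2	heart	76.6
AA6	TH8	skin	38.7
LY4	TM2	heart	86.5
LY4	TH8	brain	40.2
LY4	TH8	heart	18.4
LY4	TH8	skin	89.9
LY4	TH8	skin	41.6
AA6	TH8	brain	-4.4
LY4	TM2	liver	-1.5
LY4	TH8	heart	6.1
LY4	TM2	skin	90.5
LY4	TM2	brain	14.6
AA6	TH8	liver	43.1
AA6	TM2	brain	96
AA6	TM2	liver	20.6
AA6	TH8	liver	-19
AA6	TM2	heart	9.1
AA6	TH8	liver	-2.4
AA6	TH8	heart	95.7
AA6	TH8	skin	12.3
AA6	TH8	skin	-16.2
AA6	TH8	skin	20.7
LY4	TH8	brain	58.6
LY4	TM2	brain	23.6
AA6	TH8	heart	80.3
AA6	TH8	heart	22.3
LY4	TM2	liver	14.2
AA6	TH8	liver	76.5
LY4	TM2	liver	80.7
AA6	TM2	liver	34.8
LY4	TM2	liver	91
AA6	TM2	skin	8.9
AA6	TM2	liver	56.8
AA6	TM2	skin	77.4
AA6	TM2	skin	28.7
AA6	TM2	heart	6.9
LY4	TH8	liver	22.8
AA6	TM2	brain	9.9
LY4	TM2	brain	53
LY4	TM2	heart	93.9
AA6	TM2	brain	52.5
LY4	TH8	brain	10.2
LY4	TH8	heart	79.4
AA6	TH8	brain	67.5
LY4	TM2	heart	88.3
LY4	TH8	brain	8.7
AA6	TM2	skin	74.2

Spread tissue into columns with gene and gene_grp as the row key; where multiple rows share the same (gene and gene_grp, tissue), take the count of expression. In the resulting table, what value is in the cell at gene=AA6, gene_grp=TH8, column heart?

Rows with gene=AA6, gene_grp=TH8 and tissue=heart: expression values are 26.5, 70.9, 21.4, 95.7, 80.3, 22.3.
6 rows match — count = 6.

6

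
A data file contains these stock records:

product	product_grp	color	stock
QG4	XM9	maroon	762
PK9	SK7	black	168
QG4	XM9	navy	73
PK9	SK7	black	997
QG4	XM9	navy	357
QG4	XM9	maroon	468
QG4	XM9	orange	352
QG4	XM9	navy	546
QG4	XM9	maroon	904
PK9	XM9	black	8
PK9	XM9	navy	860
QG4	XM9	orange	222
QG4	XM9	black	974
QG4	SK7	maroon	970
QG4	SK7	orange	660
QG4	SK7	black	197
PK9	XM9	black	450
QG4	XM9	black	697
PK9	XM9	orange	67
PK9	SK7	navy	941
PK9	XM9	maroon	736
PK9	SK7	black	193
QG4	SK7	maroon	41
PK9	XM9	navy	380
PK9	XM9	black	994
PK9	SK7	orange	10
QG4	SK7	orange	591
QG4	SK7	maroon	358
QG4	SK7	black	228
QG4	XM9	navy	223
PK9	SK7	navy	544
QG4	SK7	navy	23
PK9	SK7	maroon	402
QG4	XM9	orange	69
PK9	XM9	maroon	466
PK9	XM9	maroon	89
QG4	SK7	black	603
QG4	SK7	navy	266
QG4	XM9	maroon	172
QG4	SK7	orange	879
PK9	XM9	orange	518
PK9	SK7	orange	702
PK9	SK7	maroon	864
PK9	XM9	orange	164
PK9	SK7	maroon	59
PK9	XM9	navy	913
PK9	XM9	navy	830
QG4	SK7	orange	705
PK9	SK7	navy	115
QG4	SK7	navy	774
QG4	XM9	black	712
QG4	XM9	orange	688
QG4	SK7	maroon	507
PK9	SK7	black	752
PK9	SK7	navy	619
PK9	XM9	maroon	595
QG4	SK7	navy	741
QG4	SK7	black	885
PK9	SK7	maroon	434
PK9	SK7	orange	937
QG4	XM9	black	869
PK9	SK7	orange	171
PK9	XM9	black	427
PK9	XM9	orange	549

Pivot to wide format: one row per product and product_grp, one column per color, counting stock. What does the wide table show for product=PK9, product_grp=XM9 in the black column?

Rows with product=PK9, product_grp=XM9 and color=black: stock values are 8, 450, 994, 427.
4 rows match — count = 4.

4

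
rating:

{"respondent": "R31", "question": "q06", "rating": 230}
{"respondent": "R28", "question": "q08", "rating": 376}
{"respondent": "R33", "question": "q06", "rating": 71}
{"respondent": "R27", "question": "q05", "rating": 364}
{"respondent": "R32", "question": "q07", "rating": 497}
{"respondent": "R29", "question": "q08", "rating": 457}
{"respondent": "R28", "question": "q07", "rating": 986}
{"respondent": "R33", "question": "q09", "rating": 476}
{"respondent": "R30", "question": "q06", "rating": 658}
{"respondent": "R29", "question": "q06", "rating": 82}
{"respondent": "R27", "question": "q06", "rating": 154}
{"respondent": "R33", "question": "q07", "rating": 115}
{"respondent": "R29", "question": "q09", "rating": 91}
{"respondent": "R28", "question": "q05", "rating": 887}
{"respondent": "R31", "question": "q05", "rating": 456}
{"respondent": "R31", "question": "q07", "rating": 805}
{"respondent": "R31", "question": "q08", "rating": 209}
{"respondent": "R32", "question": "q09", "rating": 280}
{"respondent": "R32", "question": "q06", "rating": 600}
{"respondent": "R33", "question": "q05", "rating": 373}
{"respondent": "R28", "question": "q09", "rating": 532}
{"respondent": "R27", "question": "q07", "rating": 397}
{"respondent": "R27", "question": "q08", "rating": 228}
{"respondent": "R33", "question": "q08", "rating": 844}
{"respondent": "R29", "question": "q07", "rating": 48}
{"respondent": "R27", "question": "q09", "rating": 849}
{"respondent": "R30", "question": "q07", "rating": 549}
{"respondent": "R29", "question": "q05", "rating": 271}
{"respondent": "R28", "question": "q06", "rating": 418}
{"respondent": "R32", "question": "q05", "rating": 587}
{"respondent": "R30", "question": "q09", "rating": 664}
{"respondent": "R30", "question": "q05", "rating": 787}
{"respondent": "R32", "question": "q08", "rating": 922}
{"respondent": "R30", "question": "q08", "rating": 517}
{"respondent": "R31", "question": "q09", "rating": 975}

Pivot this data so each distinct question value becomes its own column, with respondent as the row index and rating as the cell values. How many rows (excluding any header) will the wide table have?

7

7 distinct respondent values → 7 rows.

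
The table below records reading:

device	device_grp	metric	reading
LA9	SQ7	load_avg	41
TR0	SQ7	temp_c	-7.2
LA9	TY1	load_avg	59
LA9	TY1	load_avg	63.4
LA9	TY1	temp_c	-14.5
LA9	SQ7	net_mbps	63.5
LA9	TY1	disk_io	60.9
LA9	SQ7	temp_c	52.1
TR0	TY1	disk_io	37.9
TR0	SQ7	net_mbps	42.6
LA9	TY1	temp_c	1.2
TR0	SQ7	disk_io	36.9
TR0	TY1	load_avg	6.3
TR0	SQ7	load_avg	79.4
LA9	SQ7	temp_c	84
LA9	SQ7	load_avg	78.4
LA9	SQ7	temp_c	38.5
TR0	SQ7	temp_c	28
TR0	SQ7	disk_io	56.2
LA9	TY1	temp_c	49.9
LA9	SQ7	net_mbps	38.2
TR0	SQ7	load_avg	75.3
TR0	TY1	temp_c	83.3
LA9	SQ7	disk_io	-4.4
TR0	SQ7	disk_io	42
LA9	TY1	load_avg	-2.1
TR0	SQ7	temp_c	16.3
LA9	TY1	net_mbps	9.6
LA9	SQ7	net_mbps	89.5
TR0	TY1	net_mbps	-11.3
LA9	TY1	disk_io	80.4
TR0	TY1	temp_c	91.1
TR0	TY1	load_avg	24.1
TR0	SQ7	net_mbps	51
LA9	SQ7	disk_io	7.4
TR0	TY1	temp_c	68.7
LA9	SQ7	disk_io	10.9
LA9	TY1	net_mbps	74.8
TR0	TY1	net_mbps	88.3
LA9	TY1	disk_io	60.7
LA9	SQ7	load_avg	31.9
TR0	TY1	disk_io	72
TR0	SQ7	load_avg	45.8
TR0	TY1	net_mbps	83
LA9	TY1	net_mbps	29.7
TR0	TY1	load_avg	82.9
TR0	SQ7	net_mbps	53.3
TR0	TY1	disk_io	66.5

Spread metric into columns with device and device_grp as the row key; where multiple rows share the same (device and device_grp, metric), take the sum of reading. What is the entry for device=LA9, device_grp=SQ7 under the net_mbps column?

191.2

Rows with device=LA9, device_grp=SQ7 and metric=net_mbps: reading values are 63.5, 38.2, 89.5.
63.5 + 38.2 + 89.5 = 191.2.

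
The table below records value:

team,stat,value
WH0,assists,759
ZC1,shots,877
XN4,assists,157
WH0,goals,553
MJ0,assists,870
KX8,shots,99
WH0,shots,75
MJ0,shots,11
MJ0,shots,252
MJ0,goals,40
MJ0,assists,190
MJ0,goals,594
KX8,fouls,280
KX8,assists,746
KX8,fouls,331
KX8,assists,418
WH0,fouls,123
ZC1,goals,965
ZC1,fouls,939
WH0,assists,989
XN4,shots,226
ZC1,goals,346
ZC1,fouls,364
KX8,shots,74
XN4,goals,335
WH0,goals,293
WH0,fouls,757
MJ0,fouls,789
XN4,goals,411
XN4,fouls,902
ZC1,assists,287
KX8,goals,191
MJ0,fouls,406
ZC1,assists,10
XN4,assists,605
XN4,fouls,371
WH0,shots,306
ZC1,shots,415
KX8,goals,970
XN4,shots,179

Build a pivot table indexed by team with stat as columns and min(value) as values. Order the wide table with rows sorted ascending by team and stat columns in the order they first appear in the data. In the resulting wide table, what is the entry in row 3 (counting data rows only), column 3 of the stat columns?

293

With rows sorted ascending by team, row 3 is team=WH0. stat columns in first-appearance order: assists, shots, goals, fouls; column 3 is goals.
Long rows with team=WH0, stat=goals: min(553, 293) = 293.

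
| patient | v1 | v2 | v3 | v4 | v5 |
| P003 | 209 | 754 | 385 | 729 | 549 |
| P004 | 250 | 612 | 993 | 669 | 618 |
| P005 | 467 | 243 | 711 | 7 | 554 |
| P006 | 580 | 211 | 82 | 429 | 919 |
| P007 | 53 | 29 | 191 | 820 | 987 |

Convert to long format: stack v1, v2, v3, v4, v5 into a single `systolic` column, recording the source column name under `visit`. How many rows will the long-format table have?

25

5 patient values × 5 melted columns = 25 rows.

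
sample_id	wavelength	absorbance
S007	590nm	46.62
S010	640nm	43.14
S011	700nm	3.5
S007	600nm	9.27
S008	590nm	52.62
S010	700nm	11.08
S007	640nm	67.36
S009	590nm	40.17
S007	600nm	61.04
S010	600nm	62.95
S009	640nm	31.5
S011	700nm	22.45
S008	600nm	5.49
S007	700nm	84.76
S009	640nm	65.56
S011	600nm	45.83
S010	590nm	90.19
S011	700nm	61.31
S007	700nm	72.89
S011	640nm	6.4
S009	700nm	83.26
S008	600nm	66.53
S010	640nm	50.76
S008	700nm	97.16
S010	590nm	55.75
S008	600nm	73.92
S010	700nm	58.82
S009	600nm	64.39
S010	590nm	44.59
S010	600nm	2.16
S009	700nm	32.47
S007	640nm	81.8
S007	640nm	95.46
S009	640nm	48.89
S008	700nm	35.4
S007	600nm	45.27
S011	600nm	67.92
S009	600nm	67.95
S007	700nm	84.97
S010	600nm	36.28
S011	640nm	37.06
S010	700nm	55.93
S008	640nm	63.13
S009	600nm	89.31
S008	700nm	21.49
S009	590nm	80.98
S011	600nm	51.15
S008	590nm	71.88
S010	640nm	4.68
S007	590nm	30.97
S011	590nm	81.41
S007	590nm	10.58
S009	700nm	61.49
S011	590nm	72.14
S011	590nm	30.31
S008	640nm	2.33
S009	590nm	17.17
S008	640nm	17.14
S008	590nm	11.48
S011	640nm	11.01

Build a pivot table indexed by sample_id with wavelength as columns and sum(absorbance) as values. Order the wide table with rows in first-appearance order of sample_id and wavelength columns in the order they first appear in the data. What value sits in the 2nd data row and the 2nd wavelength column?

98.58

With rows in first-appearance order of sample_id, row 2 is sample_id=S010. wavelength columns in first-appearance order: 590nm, 640nm, 700nm, 600nm; column 2 is 640nm.
Long rows with sample_id=S010, wavelength=640nm: 43.14 + 50.76 + 4.68 = 98.58.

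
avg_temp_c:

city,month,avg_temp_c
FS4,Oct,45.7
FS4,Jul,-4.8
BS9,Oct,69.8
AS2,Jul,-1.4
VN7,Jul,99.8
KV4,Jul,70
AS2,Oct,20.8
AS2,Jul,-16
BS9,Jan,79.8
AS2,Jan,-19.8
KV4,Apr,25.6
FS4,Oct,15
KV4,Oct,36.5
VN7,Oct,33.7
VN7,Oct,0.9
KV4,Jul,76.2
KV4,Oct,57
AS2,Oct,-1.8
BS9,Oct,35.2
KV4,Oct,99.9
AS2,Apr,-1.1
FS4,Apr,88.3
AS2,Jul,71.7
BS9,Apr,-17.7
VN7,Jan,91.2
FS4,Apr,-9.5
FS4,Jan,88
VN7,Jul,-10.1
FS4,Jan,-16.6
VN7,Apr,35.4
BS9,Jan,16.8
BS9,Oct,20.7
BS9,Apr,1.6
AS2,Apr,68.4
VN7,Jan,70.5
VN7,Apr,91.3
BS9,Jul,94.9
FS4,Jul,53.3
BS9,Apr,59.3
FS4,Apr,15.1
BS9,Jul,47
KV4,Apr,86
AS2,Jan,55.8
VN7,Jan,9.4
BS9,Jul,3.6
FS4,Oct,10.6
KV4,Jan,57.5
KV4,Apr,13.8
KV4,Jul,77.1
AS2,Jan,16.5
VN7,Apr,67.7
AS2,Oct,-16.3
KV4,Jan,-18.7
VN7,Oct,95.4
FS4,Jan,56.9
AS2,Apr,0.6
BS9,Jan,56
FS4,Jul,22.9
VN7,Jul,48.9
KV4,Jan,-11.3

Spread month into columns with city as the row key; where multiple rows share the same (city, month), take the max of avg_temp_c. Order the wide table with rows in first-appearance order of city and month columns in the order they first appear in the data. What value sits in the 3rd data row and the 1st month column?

20.8

With rows in first-appearance order of city, row 3 is city=AS2. month columns in first-appearance order: Oct, Jul, Jan, Apr; column 1 is Oct.
Long rows with city=AS2, month=Oct: max(20.8, -1.8, -16.3) = 20.8.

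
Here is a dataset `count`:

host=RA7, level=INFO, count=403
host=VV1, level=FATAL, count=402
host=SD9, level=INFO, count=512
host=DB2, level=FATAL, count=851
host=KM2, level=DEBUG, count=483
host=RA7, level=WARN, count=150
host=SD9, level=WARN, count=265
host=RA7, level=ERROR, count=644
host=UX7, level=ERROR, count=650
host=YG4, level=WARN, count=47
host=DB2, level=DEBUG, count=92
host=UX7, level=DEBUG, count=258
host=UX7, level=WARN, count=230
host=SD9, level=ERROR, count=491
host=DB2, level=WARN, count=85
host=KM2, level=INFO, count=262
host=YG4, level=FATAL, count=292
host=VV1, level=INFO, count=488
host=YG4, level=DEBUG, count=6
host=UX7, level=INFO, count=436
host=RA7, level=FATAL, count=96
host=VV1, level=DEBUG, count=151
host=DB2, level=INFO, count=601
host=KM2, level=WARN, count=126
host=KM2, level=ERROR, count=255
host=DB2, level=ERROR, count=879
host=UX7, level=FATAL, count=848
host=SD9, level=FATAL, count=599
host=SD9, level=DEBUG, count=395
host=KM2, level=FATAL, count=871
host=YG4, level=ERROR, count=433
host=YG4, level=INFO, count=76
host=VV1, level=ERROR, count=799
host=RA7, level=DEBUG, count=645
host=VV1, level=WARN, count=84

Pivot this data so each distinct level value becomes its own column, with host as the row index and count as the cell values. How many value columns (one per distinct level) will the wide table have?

5

5 distinct level values: INFO, ERROR, WARN, DEBUG, FATAL.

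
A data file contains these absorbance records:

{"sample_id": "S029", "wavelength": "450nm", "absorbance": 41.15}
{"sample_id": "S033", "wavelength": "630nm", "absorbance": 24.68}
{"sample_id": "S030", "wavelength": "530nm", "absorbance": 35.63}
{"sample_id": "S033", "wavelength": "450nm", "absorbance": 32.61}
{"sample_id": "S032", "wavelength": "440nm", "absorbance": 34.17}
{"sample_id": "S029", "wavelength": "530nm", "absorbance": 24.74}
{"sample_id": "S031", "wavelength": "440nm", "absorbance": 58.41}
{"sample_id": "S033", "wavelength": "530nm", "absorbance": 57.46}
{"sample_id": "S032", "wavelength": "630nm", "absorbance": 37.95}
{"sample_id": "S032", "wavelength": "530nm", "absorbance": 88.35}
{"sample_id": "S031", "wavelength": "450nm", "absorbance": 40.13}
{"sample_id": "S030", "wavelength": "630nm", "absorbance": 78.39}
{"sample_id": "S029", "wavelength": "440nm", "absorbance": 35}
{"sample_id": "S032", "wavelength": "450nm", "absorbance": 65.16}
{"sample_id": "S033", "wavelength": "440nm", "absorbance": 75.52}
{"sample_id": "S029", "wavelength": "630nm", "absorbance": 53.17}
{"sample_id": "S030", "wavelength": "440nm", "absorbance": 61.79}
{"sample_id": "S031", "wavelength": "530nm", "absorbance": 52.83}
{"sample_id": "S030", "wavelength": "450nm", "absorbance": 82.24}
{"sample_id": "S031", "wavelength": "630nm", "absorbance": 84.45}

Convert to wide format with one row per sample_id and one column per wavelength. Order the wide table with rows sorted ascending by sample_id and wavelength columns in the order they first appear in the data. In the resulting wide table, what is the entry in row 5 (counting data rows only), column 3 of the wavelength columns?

57.46

With rows sorted ascending by sample_id, row 5 is sample_id=S033. wavelength columns in first-appearance order: 450nm, 630nm, 530nm, 440nm; column 3 is 530nm.
Long rows with sample_id=S033, wavelength=530nm: absorbance = 57.46.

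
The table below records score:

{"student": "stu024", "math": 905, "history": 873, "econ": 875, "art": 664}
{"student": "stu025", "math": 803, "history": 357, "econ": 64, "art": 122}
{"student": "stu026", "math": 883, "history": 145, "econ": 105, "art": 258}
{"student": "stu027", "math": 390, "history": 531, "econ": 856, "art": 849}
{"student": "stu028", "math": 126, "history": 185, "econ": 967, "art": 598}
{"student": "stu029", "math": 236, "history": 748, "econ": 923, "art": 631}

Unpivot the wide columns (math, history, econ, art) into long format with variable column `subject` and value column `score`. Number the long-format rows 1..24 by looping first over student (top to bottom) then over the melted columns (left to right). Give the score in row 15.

856

24 rows total (6 × 4). Row 15: index ⌊(15-1)/4⌋ = 3 into student → stu027; (15-1) mod 4 = 2 into the melted columns → econ.
So row 15 is (stu027, econ, 856); score = 856.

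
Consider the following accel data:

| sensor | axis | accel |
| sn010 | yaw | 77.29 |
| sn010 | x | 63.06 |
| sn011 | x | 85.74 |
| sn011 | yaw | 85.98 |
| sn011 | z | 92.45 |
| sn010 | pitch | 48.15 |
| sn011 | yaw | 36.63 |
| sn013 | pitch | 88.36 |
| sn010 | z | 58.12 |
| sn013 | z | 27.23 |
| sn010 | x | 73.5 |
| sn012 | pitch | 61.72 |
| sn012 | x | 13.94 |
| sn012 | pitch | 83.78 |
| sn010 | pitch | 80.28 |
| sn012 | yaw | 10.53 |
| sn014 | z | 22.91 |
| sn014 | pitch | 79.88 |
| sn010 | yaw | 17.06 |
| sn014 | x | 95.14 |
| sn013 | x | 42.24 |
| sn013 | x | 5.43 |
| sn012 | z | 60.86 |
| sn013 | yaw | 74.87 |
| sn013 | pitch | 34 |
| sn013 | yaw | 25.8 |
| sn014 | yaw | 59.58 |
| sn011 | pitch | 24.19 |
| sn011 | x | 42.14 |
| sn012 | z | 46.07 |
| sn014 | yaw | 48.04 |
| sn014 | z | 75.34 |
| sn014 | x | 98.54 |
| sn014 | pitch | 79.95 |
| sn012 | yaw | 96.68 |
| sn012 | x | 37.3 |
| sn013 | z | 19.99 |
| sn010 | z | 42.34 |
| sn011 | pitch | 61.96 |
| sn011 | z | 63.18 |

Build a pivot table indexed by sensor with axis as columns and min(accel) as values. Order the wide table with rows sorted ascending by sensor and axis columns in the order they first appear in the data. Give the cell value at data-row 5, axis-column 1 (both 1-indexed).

With rows sorted ascending by sensor, row 5 is sensor=sn014. axis columns in first-appearance order: yaw, x, z, pitch; column 1 is yaw.
Long rows with sensor=sn014, axis=yaw: min(59.58, 48.04) = 48.04.

48.04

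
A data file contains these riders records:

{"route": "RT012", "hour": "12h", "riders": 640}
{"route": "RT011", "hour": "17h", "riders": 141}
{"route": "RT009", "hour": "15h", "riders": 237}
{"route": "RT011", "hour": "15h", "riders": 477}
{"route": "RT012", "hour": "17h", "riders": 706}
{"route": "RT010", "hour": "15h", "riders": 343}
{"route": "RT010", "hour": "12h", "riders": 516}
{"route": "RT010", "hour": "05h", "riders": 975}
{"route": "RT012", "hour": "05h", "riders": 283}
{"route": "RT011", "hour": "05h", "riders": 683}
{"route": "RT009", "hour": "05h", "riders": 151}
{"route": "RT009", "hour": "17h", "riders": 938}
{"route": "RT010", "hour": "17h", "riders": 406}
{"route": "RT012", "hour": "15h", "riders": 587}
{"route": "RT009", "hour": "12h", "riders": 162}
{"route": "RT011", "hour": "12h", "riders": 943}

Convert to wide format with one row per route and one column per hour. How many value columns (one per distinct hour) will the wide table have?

4

4 distinct hour values: 05h, 12h, 15h, 17h.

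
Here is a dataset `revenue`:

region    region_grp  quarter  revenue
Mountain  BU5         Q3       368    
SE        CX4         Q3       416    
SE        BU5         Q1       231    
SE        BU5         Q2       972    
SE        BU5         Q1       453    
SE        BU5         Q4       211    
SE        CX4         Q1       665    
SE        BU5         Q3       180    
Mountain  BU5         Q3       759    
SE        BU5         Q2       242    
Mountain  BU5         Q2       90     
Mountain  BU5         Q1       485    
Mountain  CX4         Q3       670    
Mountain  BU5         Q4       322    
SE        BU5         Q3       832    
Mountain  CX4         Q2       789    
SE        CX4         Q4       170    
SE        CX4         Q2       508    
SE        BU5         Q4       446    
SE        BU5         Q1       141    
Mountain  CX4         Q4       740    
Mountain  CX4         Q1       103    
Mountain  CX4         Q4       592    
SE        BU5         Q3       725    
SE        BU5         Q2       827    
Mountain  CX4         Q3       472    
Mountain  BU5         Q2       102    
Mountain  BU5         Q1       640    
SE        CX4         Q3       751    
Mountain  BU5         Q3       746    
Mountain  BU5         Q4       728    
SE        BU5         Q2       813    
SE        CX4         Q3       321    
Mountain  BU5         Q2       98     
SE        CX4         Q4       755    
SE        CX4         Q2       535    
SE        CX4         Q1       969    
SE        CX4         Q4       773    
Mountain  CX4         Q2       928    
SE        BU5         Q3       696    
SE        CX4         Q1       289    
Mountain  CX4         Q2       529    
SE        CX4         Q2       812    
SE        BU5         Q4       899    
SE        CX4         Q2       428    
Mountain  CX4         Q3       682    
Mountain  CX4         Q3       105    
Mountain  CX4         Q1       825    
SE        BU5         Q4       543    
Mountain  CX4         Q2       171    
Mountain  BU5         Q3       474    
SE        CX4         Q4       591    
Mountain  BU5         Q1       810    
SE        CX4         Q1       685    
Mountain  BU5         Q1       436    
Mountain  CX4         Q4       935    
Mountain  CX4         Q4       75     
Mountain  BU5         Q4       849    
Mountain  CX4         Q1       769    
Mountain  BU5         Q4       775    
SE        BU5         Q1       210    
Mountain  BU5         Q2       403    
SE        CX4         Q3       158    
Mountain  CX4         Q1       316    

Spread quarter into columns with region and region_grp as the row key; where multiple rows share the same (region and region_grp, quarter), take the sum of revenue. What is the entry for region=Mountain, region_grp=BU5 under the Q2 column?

693

Rows with region=Mountain, region_grp=BU5 and quarter=Q2: revenue values are 90, 102, 98, 403.
90 + 102 + 98 + 403 = 693.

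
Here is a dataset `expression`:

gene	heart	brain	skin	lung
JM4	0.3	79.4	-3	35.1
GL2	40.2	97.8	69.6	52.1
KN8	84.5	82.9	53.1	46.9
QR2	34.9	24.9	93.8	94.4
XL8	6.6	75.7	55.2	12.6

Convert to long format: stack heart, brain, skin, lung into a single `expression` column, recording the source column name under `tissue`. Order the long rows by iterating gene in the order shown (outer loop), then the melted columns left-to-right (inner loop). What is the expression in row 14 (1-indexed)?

24.9

20 rows total (5 × 4). Row 14: index ⌊(14-1)/4⌋ = 3 into gene → QR2; (14-1) mod 4 = 1 into the melted columns → brain.
So row 14 is (QR2, brain, 24.9); expression = 24.9.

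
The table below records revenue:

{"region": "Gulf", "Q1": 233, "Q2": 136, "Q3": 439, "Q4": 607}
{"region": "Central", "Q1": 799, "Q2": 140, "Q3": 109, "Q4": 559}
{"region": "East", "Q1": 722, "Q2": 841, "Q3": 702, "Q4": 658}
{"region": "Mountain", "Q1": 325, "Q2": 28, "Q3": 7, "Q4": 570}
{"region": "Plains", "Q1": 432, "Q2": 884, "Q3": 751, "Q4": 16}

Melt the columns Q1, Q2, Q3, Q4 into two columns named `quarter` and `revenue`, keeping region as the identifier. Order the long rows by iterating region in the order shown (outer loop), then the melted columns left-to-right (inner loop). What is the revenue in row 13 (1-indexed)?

20 rows total (5 × 4). Row 13: index ⌊(13-1)/4⌋ = 3 into region → Mountain; (13-1) mod 4 = 0 into the melted columns → Q1.
So row 13 is (Mountain, Q1, 325); revenue = 325.

325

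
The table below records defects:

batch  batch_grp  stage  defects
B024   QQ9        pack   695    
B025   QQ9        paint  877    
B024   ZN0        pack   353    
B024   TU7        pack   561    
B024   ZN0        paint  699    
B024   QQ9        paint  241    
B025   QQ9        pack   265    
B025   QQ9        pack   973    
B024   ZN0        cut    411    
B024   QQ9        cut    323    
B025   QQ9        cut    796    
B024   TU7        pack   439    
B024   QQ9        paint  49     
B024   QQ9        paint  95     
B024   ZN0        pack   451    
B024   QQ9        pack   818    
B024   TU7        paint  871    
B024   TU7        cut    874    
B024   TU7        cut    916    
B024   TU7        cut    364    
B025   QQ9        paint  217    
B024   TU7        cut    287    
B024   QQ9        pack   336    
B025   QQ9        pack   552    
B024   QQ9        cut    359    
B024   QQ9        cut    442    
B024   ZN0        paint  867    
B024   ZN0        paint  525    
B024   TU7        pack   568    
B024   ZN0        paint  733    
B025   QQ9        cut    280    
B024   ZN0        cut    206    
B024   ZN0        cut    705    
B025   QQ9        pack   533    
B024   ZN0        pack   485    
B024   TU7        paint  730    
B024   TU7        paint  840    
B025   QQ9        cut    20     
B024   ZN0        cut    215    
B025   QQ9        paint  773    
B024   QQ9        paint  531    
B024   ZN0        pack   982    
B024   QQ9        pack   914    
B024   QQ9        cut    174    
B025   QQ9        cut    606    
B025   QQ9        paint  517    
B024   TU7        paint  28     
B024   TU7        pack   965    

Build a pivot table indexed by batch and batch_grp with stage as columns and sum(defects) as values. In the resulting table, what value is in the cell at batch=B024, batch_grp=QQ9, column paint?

Rows with batch=B024, batch_grp=QQ9 and stage=paint: defects values are 241, 49, 95, 531.
241 + 49 + 95 + 531 = 916.

916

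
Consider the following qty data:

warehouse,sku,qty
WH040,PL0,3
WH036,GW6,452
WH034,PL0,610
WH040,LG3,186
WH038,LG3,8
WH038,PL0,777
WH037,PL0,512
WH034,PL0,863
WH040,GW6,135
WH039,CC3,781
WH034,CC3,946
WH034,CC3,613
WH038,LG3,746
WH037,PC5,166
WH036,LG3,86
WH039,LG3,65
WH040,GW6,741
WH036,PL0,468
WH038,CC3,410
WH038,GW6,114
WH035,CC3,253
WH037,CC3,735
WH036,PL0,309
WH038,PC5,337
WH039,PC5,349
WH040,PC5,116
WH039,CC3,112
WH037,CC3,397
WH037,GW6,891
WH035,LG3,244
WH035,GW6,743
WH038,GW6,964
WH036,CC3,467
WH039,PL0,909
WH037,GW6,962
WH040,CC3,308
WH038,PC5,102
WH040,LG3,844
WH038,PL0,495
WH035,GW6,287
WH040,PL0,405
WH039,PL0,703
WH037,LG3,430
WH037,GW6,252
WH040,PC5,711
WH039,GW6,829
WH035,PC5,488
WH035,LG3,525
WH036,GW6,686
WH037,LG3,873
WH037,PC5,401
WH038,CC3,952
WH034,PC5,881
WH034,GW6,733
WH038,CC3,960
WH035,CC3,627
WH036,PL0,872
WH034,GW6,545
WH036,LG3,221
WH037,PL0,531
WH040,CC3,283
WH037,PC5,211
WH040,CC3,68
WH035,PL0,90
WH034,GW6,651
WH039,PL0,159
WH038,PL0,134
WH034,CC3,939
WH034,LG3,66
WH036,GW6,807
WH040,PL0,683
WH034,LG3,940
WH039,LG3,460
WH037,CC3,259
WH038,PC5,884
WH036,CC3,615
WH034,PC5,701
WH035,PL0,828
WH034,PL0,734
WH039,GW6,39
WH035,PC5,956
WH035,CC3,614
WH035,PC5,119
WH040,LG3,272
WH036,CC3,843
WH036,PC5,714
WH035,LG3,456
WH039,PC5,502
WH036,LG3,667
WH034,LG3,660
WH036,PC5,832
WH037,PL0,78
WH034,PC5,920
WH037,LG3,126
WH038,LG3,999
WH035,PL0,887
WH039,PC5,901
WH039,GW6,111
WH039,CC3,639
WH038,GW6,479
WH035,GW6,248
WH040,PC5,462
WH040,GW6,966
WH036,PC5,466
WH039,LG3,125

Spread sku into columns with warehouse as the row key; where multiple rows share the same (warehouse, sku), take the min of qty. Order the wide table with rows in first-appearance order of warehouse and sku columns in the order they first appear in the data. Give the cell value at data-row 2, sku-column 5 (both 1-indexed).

466

With rows in first-appearance order of warehouse, row 2 is warehouse=WH036. sku columns in first-appearance order: PL0, GW6, LG3, CC3, PC5; column 5 is PC5.
Long rows with warehouse=WH036, sku=PC5: min(714, 832, 466) = 466.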